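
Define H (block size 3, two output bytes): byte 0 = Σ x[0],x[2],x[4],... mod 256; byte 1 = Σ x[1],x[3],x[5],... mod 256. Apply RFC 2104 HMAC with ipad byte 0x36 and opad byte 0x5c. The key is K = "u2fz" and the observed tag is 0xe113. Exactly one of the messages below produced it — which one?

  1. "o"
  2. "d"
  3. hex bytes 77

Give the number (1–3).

2

Key "u2fz" = 75 32 66 7a is 4 bytes > B = 3, so hash it first: H(key) = db ac, then zero-pad to 3 bytes: K' = db ac 00.
K' ⊕ ipad = ed 9a 36; K' ⊕ opad = 87 f0 5c.
m1: inner = H(ed 9a 36 6f) = 23 09; tag = H(87 f0 5c 23 09) = ec13
m2: inner = H(ed 9a 36 64) = 23 fe; tag = H(87 f0 5c 23 fe) = e113 ← matches
m3: inner = H(ed 9a 36 77) = 23 11; tag = H(87 f0 5c 23 11) = f413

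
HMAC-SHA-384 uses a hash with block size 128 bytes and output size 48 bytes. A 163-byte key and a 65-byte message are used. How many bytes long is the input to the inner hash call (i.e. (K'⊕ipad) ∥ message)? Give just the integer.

Key is 163 > 128 bytes, so it is hashed to 48 bytes then zero-padded to 128: |K'| = 128.
Inner input = (K'⊕ipad) ∥ m → 128 + 65 = 193 bytes.

193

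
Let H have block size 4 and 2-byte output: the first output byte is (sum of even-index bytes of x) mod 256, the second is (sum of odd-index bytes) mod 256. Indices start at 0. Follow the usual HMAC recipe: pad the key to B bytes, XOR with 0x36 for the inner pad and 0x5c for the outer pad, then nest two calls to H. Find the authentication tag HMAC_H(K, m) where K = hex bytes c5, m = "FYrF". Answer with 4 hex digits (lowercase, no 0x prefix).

d6c3

Key hex bytes c5 is 1 byte ≤ B = 4; zero-pad to 4 bytes: K' = c5 00 00 00.
K' ⊕ ipad = f3 36 36 36.  K' ⊕ opad = 99 5c 5c 5c.
Inner input = (K'⊕ipad) ∥ m = f3 36 36 36 ∥ 46 59 72 46.
Inner hash: even-index sum = 481 mod 256 = 225; odd-index sum = 267 mod 256 = 11 → e1 0b.
Outer input = (K'⊕opad) ∥ inner = 99 5c 5c 5c ∥ e1 0b.
Outer hash (tag): even-index sum = 470 mod 256 = 214; odd-index sum = 195 mod 256 = 195 → d6 c3.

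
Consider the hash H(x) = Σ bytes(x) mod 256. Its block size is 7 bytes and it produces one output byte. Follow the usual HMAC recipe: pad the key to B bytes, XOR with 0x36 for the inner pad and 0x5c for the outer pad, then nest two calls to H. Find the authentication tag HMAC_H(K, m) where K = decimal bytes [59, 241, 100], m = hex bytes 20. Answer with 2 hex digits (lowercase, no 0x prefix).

da

Key decimal bytes [59, 241, 100] = 3b f1 64 is 3 bytes ≤ B = 7; zero-pad to 7 bytes: K' = 3b f1 64 00 00 00 00.
K' ⊕ ipad = 0d c7 52 36 36 36 36.  K' ⊕ opad = 67 ad 38 5c 5c 5c 5c.
Inner input = (K'⊕ipad) ∥ m = 0d c7 52 36 36 36 36 ∥ 20.
Inner hash: sum = 13+199+82+54+54+54+54+32 = 542; mod 256 = 30 → 1e.
Outer input = (K'⊕opad) ∥ inner = 67 ad 38 5c 5c 5c 5c ∥ 1e.
Outer hash (tag): sum = 103+173+56+92+92+92+92+30 = 730; mod 256 = 218 → da.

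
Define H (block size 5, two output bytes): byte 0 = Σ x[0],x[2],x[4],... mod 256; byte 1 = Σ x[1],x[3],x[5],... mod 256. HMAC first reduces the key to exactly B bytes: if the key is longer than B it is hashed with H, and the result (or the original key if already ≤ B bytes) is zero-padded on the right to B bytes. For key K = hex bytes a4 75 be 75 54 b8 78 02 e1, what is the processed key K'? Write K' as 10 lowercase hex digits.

0fa4000000

|K| = 9 > B = 5, so first hash the key.
H(K): even-index sum = 783 mod 256 = 15; odd-index sum = 420 mod 256 = 164 → 0f a4.
Zero-pad H(K) = 0f a4 to 5 bytes: K' = 0f a4 00 00 00.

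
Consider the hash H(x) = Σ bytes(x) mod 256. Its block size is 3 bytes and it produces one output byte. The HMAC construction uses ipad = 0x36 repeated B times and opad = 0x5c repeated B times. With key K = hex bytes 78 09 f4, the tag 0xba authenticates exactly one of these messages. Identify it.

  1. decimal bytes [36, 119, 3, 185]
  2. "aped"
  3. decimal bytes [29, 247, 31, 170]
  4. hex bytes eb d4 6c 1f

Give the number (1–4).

Key hex bytes 78 09 f4 is exactly B = 3 bytes: K' = 78 09 f4.
K' ⊕ ipad = 4e 3f c2; K' ⊕ opad = 24 55 a8.
m1: inner = H(4e 3f c2 24 77 03 b9) = a6; tag = H(24 55 a8 a6) = c7
m2: inner = H(4e 3f c2 61 70 65 64) = e9; tag = H(24 55 a8 e9) = 0a
m3: inner = H(4e 3f c2 1d f7 1f aa) = 2c; tag = H(24 55 a8 2c) = 4d
m4: inner = H(4e 3f c2 eb d4 6c 1f) = 99; tag = H(24 55 a8 99) = ba ← matches

4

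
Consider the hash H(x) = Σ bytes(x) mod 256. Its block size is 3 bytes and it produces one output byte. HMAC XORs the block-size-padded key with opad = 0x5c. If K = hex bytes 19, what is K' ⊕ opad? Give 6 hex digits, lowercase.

455c5c

Key hex bytes 19 is 1 byte ≤ B = 3; zero-pad to 3 bytes: K' = 19 00 00.
XOR each byte with 0x5c: 19⊕5c=45, 00⊕5c=5c, 00⊕5c=5c.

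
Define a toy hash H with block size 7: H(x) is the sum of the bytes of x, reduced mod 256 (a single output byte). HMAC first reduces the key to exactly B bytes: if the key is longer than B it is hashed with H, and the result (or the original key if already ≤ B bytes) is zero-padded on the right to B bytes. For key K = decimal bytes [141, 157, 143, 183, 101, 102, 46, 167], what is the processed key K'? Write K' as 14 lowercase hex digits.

10000000000000

|K| = 8 > B = 7, so first hash the key.
H(K): sum = 141+157+143+183+101+102+46+167 = 1040; mod 256 = 16 → 10.
Zero-pad H(K) = 10 to 7 bytes: K' = 10 00 00 00 00 00 00.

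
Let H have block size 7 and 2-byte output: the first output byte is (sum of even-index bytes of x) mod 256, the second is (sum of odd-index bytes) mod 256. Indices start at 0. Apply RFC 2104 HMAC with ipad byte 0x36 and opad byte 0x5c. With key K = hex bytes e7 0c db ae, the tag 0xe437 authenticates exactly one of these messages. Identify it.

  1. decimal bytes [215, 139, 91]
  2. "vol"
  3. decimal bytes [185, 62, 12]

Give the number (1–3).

Key hex bytes e7 0c db ae is 4 bytes ≤ B = 7; zero-pad to 7 bytes: K' = e7 0c db ae 00 00 00.
K' ⊕ ipad = d1 3a ed 98 36 36 36; K' ⊕ opad = bb 50 87 f2 5c 5c 5c.
m1: inner = H(d1 3a ed 98 36 36 36 d7 8b 5b) = b5 3a; tag = H(bb 50 87 f2 5c 5c 5c b5 3a) = 3453
m2: inner = H(d1 3a ed 98 36 36 36 76 6f 6c) = 99 ea; tag = H(bb 50 87 f2 5c 5c 5c 99 ea) = e437 ← matches
m3: inner = H(d1 3a ed 98 36 36 36 b9 3e 0c) = 68 cd; tag = H(bb 50 87 f2 5c 5c 5c 68 cd) = c706

2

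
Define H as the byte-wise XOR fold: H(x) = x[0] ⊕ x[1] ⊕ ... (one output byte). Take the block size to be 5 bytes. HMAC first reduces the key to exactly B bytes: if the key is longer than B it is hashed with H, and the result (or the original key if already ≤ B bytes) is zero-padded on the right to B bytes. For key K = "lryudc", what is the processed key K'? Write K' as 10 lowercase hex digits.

|K| = 6 > B = 5, so first hash the key.
H(K): XOR 6c⊕72⊕79⊕75⊕64⊕63 = 15.
Zero-pad H(K) = 15 to 5 bytes: K' = 15 00 00 00 00.

1500000000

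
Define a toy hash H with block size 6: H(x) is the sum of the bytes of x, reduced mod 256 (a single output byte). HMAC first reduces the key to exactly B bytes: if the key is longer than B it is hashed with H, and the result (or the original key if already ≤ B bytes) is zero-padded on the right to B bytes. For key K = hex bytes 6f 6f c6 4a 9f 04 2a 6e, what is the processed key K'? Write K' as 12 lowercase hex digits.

|K| = 8 > B = 6, so first hash the key.
H(K): sum = 111+111+198+74+159+4+42+110 = 809; mod 256 = 41 → 29.
Zero-pad H(K) = 29 to 6 bytes: K' = 29 00 00 00 00 00.

290000000000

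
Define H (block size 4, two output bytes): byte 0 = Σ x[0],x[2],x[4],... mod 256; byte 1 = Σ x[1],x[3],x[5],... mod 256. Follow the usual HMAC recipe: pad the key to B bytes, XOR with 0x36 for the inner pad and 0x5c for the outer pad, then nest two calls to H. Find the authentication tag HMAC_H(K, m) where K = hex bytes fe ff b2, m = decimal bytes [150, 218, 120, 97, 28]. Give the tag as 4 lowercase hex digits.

Key hex bytes fe ff b2 is 3 bytes ≤ B = 4; zero-pad to 4 bytes: K' = fe ff b2 00.
K' ⊕ ipad = c8 c9 84 36.  K' ⊕ opad = a2 a3 ee 5c.
Inner input = (K'⊕ipad) ∥ m = c8 c9 84 36 ∥ 96 da 78 61 1c.
Inner hash: even-index sum = 630 mod 256 = 118; odd-index sum = 570 mod 256 = 58 → 76 3a.
Outer input = (K'⊕opad) ∥ inner = a2 a3 ee 5c ∥ 76 3a.
Outer hash (tag): even-index sum = 518 mod 256 = 6; odd-index sum = 313 mod 256 = 57 → 06 39.

0639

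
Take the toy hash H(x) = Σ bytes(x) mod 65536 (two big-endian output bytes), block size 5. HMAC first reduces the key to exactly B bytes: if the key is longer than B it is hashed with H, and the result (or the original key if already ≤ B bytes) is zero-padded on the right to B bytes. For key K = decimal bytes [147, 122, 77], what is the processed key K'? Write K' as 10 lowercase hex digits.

937a4d0000

Key decimal bytes [147, 122, 77] = 93 7a 4d is 3 bytes ≤ B = 5; zero-pad to 5 bytes: K' = 93 7a 4d 00 00.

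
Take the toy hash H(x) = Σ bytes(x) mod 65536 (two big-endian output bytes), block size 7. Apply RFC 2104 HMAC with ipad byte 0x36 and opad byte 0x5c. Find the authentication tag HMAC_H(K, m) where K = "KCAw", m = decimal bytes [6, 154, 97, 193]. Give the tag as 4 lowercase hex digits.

01a4

Key "KCAw" = 4b 43 41 77 is 4 bytes ≤ B = 7; zero-pad to 7 bytes: K' = 4b 43 41 77 00 00 00.
K' ⊕ ipad = 7d 75 77 41 36 36 36.  K' ⊕ opad = 17 1f 1d 2b 5c 5c 5c.
Inner input = (K'⊕ipad) ∥ m = 7d 75 77 41 36 36 36 ∥ 06 9a 61 c1.
Inner hash: sum = 125+117+119+65+54+54+54+6+154+97+193 = 1038 → 04 0e.
Outer input = (K'⊕opad) ∥ inner = 17 1f 1d 2b 5c 5c 5c ∥ 04 0e.
Outer hash (tag): sum = 23+31+29+43+92+92+92+4+14 = 420 → 01 a4.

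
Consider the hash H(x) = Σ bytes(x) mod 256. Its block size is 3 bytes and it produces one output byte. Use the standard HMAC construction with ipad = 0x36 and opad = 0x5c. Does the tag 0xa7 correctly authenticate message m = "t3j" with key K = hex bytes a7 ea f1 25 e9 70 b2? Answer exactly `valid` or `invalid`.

valid

Key hex bytes a7 ea f1 25 e9 70 b2 is 7 bytes > B = 3, so hash it first: H(key) = b2, then zero-pad to 3 bytes: K' = b2 00 00.
K' ⊕ ipad = 84 36 36; K' ⊕ opad = ee 5c 5c.
Inner hash: sum = 132+54+54+116+51+106 = 513; mod 256 = 1 → 01.
Outer hash (recomputed tag): sum = 238+92+92+1 = 423; mod 256 = 167 → a7.
Recomputed tag = a7; claimed = a7 → match.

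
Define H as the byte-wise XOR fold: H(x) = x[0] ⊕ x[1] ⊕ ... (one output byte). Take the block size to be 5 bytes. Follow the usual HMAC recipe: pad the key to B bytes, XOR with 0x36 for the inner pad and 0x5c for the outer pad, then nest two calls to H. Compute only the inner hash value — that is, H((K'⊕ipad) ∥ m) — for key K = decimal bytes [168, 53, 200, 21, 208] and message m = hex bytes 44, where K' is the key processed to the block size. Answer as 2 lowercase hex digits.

e2

Key decimal bytes [168, 53, 200, 21, 208] = a8 35 c8 15 d0 is exactly B = 5 bytes: K' = a8 35 c8 15 d0.
K' ⊕ ipad = 9e 03 fe 23 e6.
Inner input = 9e 03 fe 23 e6 ∥ 44.
Inner hash: XOR 9e⊕03⊕fe⊕23⊕e6⊕44 = e2.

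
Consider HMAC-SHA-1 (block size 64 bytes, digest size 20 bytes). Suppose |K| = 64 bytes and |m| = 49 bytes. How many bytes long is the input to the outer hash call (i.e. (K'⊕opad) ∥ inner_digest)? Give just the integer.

Key is 64 ≤ 64 bytes, zero-padded: |K'| = 64.
Outer input = (K'⊕opad) ∥ H(inner) → 64 + 20 = 84 bytes.

84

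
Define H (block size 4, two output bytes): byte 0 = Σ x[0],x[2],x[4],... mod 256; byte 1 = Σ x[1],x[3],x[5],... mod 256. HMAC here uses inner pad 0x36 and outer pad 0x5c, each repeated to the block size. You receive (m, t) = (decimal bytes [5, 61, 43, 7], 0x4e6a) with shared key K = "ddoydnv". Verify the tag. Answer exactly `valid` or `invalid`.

Key "ddoydnv" = 64 64 6f 79 64 6e 76 is 7 bytes > B = 4, so hash it first: H(key) = ad 4b, then zero-pad to 4 bytes: K' = ad 4b 00 00.
K' ⊕ ipad = 9b 7d 36 36; K' ⊕ opad = f1 17 5c 5c.
Inner hash: even-index sum = 257 mod 256 = 1; odd-index sum = 247 mod 256 = 247 → 01 f7.
Outer hash (recomputed tag): even-index sum = 334 mod 256 = 78; odd-index sum = 362 mod 256 = 106 → 4e 6a.
Recomputed tag = 4e6a; claimed = 4e6a → match.

valid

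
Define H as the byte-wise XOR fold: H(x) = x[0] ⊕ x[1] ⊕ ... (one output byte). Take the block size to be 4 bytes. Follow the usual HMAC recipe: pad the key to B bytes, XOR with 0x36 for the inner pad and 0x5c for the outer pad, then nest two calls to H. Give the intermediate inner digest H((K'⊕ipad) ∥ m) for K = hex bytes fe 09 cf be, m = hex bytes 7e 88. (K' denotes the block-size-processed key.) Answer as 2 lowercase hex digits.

Key hex bytes fe 09 cf be is exactly B = 4 bytes: K' = fe 09 cf be.
K' ⊕ ipad = c8 3f f9 88.
Inner input = c8 3f f9 88 ∥ 7e 88.
Inner hash: XOR c8⊕3f⊕f9⊕88⊕7e⊕88 = 70.

70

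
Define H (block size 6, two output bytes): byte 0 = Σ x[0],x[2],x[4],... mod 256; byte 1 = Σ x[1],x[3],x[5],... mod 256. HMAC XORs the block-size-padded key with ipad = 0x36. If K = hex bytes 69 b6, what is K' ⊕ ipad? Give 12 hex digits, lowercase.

5f8036363636

Key hex bytes 69 b6 is 2 bytes ≤ B = 6; zero-pad to 6 bytes: K' = 69 b6 00 00 00 00.
XOR each byte with 0x36: 69⊕36=5f, b6⊕36=80, 00⊕36=36, 00⊕36=36, 00⊕36=36, 00⊕36=36.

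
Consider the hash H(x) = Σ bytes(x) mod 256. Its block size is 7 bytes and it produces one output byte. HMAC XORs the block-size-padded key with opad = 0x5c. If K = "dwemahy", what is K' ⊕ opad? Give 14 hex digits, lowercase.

382b39313d3425

Key "dwemahy" = 64 77 65 6d 61 68 79 is exactly B = 7 bytes: K' = 64 77 65 6d 61 68 79.
XOR each byte with 0x5c: 64⊕5c=38, 77⊕5c=2b, 65⊕5c=39, 6d⊕5c=31, 61⊕5c=3d, 68⊕5c=34, 79⊕5c=25.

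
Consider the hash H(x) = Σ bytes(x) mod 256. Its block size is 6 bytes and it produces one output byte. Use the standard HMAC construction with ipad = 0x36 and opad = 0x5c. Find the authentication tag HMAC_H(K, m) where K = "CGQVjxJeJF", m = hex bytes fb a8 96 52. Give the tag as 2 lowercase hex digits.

d7

Key "CGQVjxJeJF" = 43 47 51 56 6a 78 4a 65 4a 46 is 10 bytes > B = 6, so hash it first: H(key) = 52, then zero-pad to 6 bytes: K' = 52 00 00 00 00 00.
K' ⊕ ipad = 64 36 36 36 36 36.  K' ⊕ opad = 0e 5c 5c 5c 5c 5c.
Inner input = (K'⊕ipad) ∥ m = 64 36 36 36 36 36 ∥ fb a8 96 52.
Inner hash: sum = 100+54+54+54+54+54+251+168+150+82 = 1021; mod 256 = 253 → fd.
Outer input = (K'⊕opad) ∥ inner = 0e 5c 5c 5c 5c 5c ∥ fd.
Outer hash (tag): sum = 14+92+92+92+92+92+253 = 727; mod 256 = 215 → d7.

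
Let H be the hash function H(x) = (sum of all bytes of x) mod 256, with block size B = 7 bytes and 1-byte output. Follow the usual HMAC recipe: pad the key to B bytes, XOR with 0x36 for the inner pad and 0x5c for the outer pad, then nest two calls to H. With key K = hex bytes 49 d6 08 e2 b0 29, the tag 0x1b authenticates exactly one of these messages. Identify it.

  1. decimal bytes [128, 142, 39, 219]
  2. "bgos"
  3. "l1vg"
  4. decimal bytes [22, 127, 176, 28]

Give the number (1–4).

4

Key hex bytes 49 d6 08 e2 b0 29 is 6 bytes ≤ B = 7; zero-pad to 7 bytes: K' = 49 d6 08 e2 b0 29 00.
K' ⊕ ipad = 7f e0 3e d4 86 1f 36; K' ⊕ opad = 15 8a 54 be ec 75 5c.
m1: inner = H(7f e0 3e d4 86 1f 36 80 8e 27 db) = 5c; tag = H(15 8a 54 be ec 75 5c 5c) = ca
m2: inner = H(7f e0 3e d4 86 1f 36 62 67 6f 73) = f7; tag = H(15 8a 54 be ec 75 5c f7) = 65
m3: inner = H(7f e0 3e d4 86 1f 36 6c 31 76 67) = c6; tag = H(15 8a 54 be ec 75 5c c6) = 34
m4: inner = H(7f e0 3e d4 86 1f 36 16 7f b0 1c) = ad; tag = H(15 8a 54 be ec 75 5c ad) = 1b ← matches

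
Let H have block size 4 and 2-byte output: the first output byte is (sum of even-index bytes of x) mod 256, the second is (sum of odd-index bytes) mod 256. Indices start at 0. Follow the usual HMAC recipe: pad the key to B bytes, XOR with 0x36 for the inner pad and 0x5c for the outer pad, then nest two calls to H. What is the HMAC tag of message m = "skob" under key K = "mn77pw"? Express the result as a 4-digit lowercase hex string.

Key "mn77pw" = 6d 6e 37 37 70 77 is 6 bytes > B = 4, so hash it first: H(key) = 14 1c, then zero-pad to 4 bytes: K' = 14 1c 00 00.
K' ⊕ ipad = 22 2a 36 36.  K' ⊕ opad = 48 40 5c 5c.
Inner input = (K'⊕ipad) ∥ m = 22 2a 36 36 ∥ 73 6b 6f 62.
Inner hash: even-index sum = 314 mod 256 = 58; odd-index sum = 301 mod 256 = 45 → 3a 2d.
Outer input = (K'⊕opad) ∥ inner = 48 40 5c 5c ∥ 3a 2d.
Outer hash (tag): even-index sum = 222 mod 256 = 222; odd-index sum = 201 mod 256 = 201 → de c9.

dec9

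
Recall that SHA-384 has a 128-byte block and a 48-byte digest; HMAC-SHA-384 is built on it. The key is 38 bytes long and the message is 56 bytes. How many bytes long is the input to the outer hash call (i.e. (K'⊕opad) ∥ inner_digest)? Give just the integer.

Key is 38 ≤ 128 bytes, zero-padded: |K'| = 128.
Outer input = (K'⊕opad) ∥ H(inner) → 128 + 48 = 176 bytes.

176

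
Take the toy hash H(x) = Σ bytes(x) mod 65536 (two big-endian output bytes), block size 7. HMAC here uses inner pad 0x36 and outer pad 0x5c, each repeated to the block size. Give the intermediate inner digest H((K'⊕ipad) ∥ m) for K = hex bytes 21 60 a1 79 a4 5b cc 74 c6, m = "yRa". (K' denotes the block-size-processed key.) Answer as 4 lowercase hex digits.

Key hex bytes 21 60 a1 79 a4 5b cc 74 c6 is 9 bytes > B = 7, so hash it first: H(key) = 04 a0, then zero-pad to 7 bytes: K' = 04 a0 00 00 00 00 00.
K' ⊕ ipad = 32 96 36 36 36 36 36.
Inner input = 32 96 36 36 36 36 36 ∥ 79 52 61.
Inner hash: sum = 50+150+54+54+54+54+54+121+82+97 = 770 → 03 02.

0302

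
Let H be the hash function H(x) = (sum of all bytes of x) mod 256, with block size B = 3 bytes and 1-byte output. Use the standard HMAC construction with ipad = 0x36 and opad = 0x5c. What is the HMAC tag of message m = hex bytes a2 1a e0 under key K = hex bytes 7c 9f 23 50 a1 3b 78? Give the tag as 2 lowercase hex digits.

Key hex bytes 7c 9f 23 50 a1 3b 78 is 7 bytes > B = 3, so hash it first: H(key) = e2, then zero-pad to 3 bytes: K' = e2 00 00.
K' ⊕ ipad = d4 36 36.  K' ⊕ opad = be 5c 5c.
Inner input = (K'⊕ipad) ∥ m = d4 36 36 ∥ a2 1a e0.
Inner hash: sum = 212+54+54+162+26+224 = 732; mod 256 = 220 → dc.
Outer input = (K'⊕opad) ∥ inner = be 5c 5c ∥ dc.
Outer hash (tag): sum = 190+92+92+220 = 594; mod 256 = 82 → 52.

52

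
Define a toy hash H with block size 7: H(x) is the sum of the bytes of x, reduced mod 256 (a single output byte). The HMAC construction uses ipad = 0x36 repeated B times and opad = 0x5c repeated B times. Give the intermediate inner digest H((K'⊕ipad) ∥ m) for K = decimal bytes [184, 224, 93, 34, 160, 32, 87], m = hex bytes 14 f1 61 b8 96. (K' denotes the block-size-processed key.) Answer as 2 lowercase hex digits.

a4

Key decimal bytes [184, 224, 93, 34, 160, 32, 87] = b8 e0 5d 22 a0 20 57 is exactly B = 7 bytes: K' = b8 e0 5d 22 a0 20 57.
K' ⊕ ipad = 8e d6 6b 14 96 16 61.
Inner input = 8e d6 6b 14 96 16 61 ∥ 14 f1 61 b8 96.
Inner hash: sum = 142+214+107+20+150+22+97+20+241+97+184+150 = 1444; mod 256 = 164 → a4.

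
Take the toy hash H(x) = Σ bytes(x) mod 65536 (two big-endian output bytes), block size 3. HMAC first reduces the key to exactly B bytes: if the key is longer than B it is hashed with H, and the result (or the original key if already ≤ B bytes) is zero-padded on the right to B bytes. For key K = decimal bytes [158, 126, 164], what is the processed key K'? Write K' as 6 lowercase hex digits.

Key decimal bytes [158, 126, 164] = 9e 7e a4 is exactly B = 3 bytes: K' = 9e 7e a4.

9e7ea4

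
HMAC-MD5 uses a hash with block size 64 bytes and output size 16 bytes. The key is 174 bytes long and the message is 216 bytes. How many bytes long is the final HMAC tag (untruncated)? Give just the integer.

16

The tag is one MD5 digest: 16 bytes.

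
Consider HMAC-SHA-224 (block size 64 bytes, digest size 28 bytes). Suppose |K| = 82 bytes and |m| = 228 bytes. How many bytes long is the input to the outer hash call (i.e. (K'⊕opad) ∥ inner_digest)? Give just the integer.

92

Key is 82 > 64 bytes, so it is hashed to 28 bytes then zero-padded to 64: |K'| = 64.
Outer input = (K'⊕opad) ∥ H(inner) → 64 + 28 = 92 bytes.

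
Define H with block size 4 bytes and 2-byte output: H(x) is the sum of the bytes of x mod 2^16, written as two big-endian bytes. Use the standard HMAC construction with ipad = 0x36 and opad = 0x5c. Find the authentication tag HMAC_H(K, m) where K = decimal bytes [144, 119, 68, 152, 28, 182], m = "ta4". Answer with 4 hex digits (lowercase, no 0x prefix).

022d

Key decimal bytes [144, 119, 68, 152, 28, 182] = 90 77 44 98 1c b6 is 6 bytes > B = 4, so hash it first: H(key) = 02 b5, then zero-pad to 4 bytes: K' = 02 b5 00 00.
K' ⊕ ipad = 34 83 36 36.  K' ⊕ opad = 5e e9 5c 5c.
Inner input = (K'⊕ipad) ∥ m = 34 83 36 36 ∥ 74 61 34.
Inner hash: sum = 52+131+54+54+116+97+52 = 556 → 02 2c.
Outer input = (K'⊕opad) ∥ inner = 5e e9 5c 5c ∥ 02 2c.
Outer hash (tag): sum = 94+233+92+92+2+44 = 557 → 02 2d.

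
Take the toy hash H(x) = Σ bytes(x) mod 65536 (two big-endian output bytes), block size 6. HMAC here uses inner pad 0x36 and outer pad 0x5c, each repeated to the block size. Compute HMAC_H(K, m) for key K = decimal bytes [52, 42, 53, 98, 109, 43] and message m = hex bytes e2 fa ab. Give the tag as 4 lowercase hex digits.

Key decimal bytes [52, 42, 53, 98, 109, 43] = 34 2a 35 62 6d 2b is exactly B = 6 bytes: K' = 34 2a 35 62 6d 2b.
K' ⊕ ipad = 02 1c 03 54 5b 1d.  K' ⊕ opad = 68 76 69 3e 31 77.
Inner input = (K'⊕ipad) ∥ m = 02 1c 03 54 5b 1d ∥ e2 fa ab.
Inner hash: sum = 2+28+3+84+91+29+226+250+171 = 884 → 03 74.
Outer input = (K'⊕opad) ∥ inner = 68 76 69 3e 31 77 ∥ 03 74.
Outer hash (tag): sum = 104+118+105+62+49+119+3+116 = 676 → 02 a4.

02a4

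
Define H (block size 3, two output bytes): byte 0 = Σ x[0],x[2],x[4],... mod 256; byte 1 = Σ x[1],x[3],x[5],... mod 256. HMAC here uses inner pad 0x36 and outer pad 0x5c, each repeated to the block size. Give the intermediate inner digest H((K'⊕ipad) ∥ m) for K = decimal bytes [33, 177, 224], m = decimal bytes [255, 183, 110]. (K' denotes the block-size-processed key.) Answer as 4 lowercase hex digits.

a4f4

Key decimal bytes [33, 177, 224] = 21 b1 e0 is exactly B = 3 bytes: K' = 21 b1 e0.
K' ⊕ ipad = 17 87 d6.
Inner input = 17 87 d6 ∥ ff b7 6e.
Inner hash: even-index sum = 420 mod 256 = 164; odd-index sum = 500 mod 256 = 244 → a4 f4.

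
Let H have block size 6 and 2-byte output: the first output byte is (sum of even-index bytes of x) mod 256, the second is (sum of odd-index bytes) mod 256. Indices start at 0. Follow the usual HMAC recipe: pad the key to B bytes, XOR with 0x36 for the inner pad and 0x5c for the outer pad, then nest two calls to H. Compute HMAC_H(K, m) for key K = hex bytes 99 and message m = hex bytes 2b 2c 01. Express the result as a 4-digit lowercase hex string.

c4e2

Key hex bytes 99 is 1 byte ≤ B = 6; zero-pad to 6 bytes: K' = 99 00 00 00 00 00.
K' ⊕ ipad = af 36 36 36 36 36.  K' ⊕ opad = c5 5c 5c 5c 5c 5c.
Inner input = (K'⊕ipad) ∥ m = af 36 36 36 36 36 ∥ 2b 2c 01.
Inner hash: even-index sum = 327 mod 256 = 71; odd-index sum = 206 mod 256 = 206 → 47 ce.
Outer input = (K'⊕opad) ∥ inner = c5 5c 5c 5c 5c 5c ∥ 47 ce.
Outer hash (tag): even-index sum = 452 mod 256 = 196; odd-index sum = 482 mod 256 = 226 → c4 e2.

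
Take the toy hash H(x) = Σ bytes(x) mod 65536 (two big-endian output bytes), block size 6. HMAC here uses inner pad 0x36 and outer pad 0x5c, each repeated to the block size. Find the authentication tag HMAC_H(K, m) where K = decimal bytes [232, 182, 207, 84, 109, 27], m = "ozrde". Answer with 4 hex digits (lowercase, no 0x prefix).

Key decimal bytes [232, 182, 207, 84, 109, 27] = e8 b6 cf 54 6d 1b is exactly B = 6 bytes: K' = e8 b6 cf 54 6d 1b.
K' ⊕ ipad = de 80 f9 62 5b 2d.  K' ⊕ opad = b4 ea 93 08 31 47.
Inner input = (K'⊕ipad) ∥ m = de 80 f9 62 5b 2d ∥ 6f 7a 72 64 65.
Inner hash: sum = 222+128+249+98+91+45+111+122+114+100+101 = 1381 → 05 65.
Outer input = (K'⊕opad) ∥ inner = b4 ea 93 08 31 47 ∥ 05 65.
Outer hash (tag): sum = 180+234+147+8+49+71+5+101 = 795 → 03 1b.

031b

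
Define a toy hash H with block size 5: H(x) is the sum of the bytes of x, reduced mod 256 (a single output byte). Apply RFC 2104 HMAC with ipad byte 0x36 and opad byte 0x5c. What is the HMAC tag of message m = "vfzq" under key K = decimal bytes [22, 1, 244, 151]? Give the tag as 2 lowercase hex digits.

2d

Key decimal bytes [22, 1, 244, 151] = 16 01 f4 97 is 4 bytes ≤ B = 5; zero-pad to 5 bytes: K' = 16 01 f4 97 00.
K' ⊕ ipad = 20 37 c2 a1 36.  K' ⊕ opad = 4a 5d a8 cb 5c.
Inner input = (K'⊕ipad) ∥ m = 20 37 c2 a1 36 ∥ 76 66 7a 71.
Inner hash: sum = 32+55+194+161+54+118+102+122+113 = 951; mod 256 = 183 → b7.
Outer input = (K'⊕opad) ∥ inner = 4a 5d a8 cb 5c ∥ b7.
Outer hash (tag): sum = 74+93+168+203+92+183 = 813; mod 256 = 45 → 2d.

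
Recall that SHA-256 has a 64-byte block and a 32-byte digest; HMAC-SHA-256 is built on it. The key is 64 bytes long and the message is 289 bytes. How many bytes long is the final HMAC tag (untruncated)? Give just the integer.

The tag is one SHA-256 digest: 32 bytes.

32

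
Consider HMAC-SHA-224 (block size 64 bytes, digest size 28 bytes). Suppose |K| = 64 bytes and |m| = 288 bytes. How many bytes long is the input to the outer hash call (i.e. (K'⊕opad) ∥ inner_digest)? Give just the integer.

92

Key is 64 ≤ 64 bytes, zero-padded: |K'| = 64.
Outer input = (K'⊕opad) ∥ H(inner) → 64 + 28 = 92 bytes.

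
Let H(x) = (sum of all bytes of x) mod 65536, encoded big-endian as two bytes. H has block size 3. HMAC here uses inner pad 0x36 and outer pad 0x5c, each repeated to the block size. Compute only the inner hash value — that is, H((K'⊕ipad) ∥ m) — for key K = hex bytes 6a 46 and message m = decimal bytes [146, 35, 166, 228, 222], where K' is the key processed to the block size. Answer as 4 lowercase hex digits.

Key hex bytes 6a 46 is 2 bytes ≤ B = 3; zero-pad to 3 bytes: K' = 6a 46 00.
K' ⊕ ipad = 5c 70 36.
Inner input = 5c 70 36 ∥ 92 23 a6 e4 de.
Inner hash: sum = 92+112+54+146+35+166+228+222 = 1055 → 04 1f.

041f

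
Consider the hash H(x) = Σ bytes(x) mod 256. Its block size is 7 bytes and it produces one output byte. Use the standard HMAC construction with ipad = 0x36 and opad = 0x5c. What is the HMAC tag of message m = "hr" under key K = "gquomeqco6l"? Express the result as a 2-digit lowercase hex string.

ba

Key "gquomeqco6l" = 67 71 75 6f 6d 65 71 63 6f 36 6c is 11 bytes > B = 7, so hash it first: H(key) = 73, then zero-pad to 7 bytes: K' = 73 00 00 00 00 00 00.
K' ⊕ ipad = 45 36 36 36 36 36 36.  K' ⊕ opad = 2f 5c 5c 5c 5c 5c 5c.
Inner input = (K'⊕ipad) ∥ m = 45 36 36 36 36 36 36 ∥ 68 72.
Inner hash: sum = 69+54+54+54+54+54+54+104+114 = 611; mod 256 = 99 → 63.
Outer input = (K'⊕opad) ∥ inner = 2f 5c 5c 5c 5c 5c 5c ∥ 63.
Outer hash (tag): sum = 47+92+92+92+92+92+92+99 = 698; mod 256 = 186 → ba.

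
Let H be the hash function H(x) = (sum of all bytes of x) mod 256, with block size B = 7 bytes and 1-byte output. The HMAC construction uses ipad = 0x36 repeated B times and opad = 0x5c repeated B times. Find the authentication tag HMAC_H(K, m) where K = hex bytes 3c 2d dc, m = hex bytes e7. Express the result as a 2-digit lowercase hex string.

Key hex bytes 3c 2d dc is 3 bytes ≤ B = 7; zero-pad to 7 bytes: K' = 3c 2d dc 00 00 00 00.
K' ⊕ ipad = 0a 1b ea 36 36 36 36.  K' ⊕ opad = 60 71 80 5c 5c 5c 5c.
Inner input = (K'⊕ipad) ∥ m = 0a 1b ea 36 36 36 36 ∥ e7.
Inner hash: sum = 10+27+234+54+54+54+54+231 = 718; mod 256 = 206 → ce.
Outer input = (K'⊕opad) ∥ inner = 60 71 80 5c 5c 5c 5c ∥ ce.
Outer hash (tag): sum = 96+113+128+92+92+92+92+206 = 911; mod 256 = 143 → 8f.

8f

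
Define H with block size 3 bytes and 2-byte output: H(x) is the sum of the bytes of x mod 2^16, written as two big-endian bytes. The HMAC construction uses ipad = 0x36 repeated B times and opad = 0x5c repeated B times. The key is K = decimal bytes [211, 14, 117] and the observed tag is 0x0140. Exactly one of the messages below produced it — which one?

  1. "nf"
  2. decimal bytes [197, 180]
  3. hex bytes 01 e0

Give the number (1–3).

Key decimal bytes [211, 14, 117] = d3 0e 75 is exactly B = 3 bytes: K' = d3 0e 75.
K' ⊕ ipad = e5 38 43; K' ⊕ opad = 8f 52 29.
m1: inner = H(e5 38 43 6e 66) = 02 34; tag = H(8f 52 29 02 34) = 0140 ← matches
m2: inner = H(e5 38 43 c5 b4) = 02 d9; tag = H(8f 52 29 02 d9) = 01e5
m3: inner = H(e5 38 43 01 e0) = 02 41; tag = H(8f 52 29 02 41) = 014d

1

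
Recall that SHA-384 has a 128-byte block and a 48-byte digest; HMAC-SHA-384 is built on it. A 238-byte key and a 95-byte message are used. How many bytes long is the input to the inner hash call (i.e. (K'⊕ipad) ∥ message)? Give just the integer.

Key is 238 > 128 bytes, so it is hashed to 48 bytes then zero-padded to 128: |K'| = 128.
Inner input = (K'⊕ipad) ∥ m → 128 + 95 = 223 bytes.

223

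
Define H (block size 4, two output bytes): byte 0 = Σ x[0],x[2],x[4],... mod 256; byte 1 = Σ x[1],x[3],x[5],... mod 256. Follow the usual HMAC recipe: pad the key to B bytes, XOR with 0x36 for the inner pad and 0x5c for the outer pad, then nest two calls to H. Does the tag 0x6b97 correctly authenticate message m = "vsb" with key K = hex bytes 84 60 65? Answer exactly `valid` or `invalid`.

invalid

Key hex bytes 84 60 65 is 3 bytes ≤ B = 4; zero-pad to 4 bytes: K' = 84 60 65 00.
K' ⊕ ipad = b2 56 53 36; K' ⊕ opad = d8 3c 39 5c.
Inner hash: even-index sum = 477 mod 256 = 221; odd-index sum = 255 mod 256 = 255 → dd ff.
Outer hash (recomputed tag): even-index sum = 494 mod 256 = 238; odd-index sum = 407 mod 256 = 151 → ee 97.
Recomputed tag = ee97; claimed = 6b97 → mismatch.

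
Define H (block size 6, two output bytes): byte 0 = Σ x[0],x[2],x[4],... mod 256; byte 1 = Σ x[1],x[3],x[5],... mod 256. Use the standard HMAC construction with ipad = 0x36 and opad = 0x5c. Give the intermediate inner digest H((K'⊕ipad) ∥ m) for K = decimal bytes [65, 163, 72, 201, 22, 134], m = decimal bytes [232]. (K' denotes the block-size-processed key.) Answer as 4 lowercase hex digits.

Key decimal bytes [65, 163, 72, 201, 22, 134] = 41 a3 48 c9 16 86 is exactly B = 6 bytes: K' = 41 a3 48 c9 16 86.
K' ⊕ ipad = 77 95 7e ff 20 b0.
Inner input = 77 95 7e ff 20 b0 ∥ e8.
Inner hash: even-index sum = 509 mod 256 = 253; odd-index sum = 580 mod 256 = 68 → fd 44.

fd44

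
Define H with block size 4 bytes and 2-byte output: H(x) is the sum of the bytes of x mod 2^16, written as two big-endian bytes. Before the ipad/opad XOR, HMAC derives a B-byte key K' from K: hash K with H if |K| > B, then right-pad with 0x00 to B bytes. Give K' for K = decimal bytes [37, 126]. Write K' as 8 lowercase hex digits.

257e0000

Key decimal bytes [37, 126] = 25 7e is 2 bytes ≤ B = 4; zero-pad to 4 bytes: K' = 25 7e 00 00.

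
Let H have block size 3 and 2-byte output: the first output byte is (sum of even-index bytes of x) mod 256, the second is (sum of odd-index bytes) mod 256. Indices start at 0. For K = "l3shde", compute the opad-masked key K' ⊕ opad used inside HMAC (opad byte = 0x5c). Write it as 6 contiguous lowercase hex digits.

1f5c5c

Key "l3shde" = 6c 33 73 68 64 65 is 6 bytes > B = 3, so hash it first: H(key) = 43 00, then zero-pad to 3 bytes: K' = 43 00 00.
XOR each byte with 0x5c: 43⊕5c=1f, 00⊕5c=5c, 00⊕5c=5c.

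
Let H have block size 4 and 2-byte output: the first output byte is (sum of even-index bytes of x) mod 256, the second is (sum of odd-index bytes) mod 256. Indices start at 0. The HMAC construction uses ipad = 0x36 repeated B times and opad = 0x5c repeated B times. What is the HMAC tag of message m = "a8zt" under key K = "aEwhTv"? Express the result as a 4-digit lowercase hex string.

f7d2

Key "aEwhTv" = 61 45 77 68 54 76 is 6 bytes > B = 4, so hash it first: H(key) = 2c 23, then zero-pad to 4 bytes: K' = 2c 23 00 00.
K' ⊕ ipad = 1a 15 36 36.  K' ⊕ opad = 70 7f 5c 5c.
Inner input = (K'⊕ipad) ∥ m = 1a 15 36 36 ∥ 61 38 7a 74.
Inner hash: even-index sum = 299 mod 256 = 43; odd-index sum = 247 mod 256 = 247 → 2b f7.
Outer input = (K'⊕opad) ∥ inner = 70 7f 5c 5c ∥ 2b f7.
Outer hash (tag): even-index sum = 247 mod 256 = 247; odd-index sum = 466 mod 256 = 210 → f7 d2.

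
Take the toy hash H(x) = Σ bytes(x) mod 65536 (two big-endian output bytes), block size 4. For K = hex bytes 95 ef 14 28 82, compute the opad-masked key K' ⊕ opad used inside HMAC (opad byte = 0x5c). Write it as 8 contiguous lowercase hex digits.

5e1e5c5c

Key hex bytes 95 ef 14 28 82 is 5 bytes > B = 4, so hash it first: H(key) = 02 42, then zero-pad to 4 bytes: K' = 02 42 00 00.
XOR each byte with 0x5c: 02⊕5c=5e, 42⊕5c=1e, 00⊕5c=5c, 00⊕5c=5c.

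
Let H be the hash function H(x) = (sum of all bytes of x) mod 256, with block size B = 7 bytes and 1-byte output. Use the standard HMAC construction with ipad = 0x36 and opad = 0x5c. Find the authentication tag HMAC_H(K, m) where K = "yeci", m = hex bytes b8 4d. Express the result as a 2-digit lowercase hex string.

Key "yeci" = 79 65 63 69 is 4 bytes ≤ B = 7; zero-pad to 7 bytes: K' = 79 65 63 69 00 00 00.
K' ⊕ ipad = 4f 53 55 5f 36 36 36.  K' ⊕ opad = 25 39 3f 35 5c 5c 5c.
Inner input = (K'⊕ipad) ∥ m = 4f 53 55 5f 36 36 36 ∥ b8 4d.
Inner hash: sum = 79+83+85+95+54+54+54+184+77 = 765; mod 256 = 253 → fd.
Outer input = (K'⊕opad) ∥ inner = 25 39 3f 35 5c 5c 5c ∥ fd.
Outer hash (tag): sum = 37+57+63+53+92+92+92+253 = 739; mod 256 = 227 → e3.

e3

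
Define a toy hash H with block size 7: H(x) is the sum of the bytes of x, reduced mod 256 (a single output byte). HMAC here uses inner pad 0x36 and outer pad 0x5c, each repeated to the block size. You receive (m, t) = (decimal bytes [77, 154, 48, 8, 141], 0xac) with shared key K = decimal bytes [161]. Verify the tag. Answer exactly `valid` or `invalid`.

valid

Key decimal bytes [161] = a1 is 1 byte ≤ B = 7; zero-pad to 7 bytes: K' = a1 00 00 00 00 00 00.
K' ⊕ ipad = 97 36 36 36 36 36 36; K' ⊕ opad = fd 5c 5c 5c 5c 5c 5c.
Inner hash: sum = 151+54+54+54+54+54+54+77+154+48+8+141 = 903; mod 256 = 135 → 87.
Outer hash (recomputed tag): sum = 253+92+92+92+92+92+92+135 = 940; mod 256 = 172 → ac.
Recomputed tag = ac; claimed = ac → match.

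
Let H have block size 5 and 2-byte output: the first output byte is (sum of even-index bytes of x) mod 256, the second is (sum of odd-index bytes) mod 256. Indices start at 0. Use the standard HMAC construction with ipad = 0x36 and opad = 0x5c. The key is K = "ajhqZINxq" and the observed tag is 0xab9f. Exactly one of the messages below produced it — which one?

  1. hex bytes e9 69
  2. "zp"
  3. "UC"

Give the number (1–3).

Key "ajhqZINxq" = 61 6a 68 71 5a 49 4e 78 71 is 9 bytes > B = 5, so hash it first: H(key) = e2 9c, then zero-pad to 5 bytes: K' = e2 9c 00 00 00.
K' ⊕ ipad = d4 aa 36 36 36; K' ⊕ opad = be c0 5c 5c 5c.
m1: inner = H(d4 aa 36 36 36 e9 69) = a9 c9; tag = H(be c0 5c 5c 5c a9 c9) = 3fc5
m2: inner = H(d4 aa 36 36 36 7a 70) = b0 5a; tag = H(be c0 5c 5c 5c b0 5a) = d0cc
m3: inner = H(d4 aa 36 36 36 55 43) = 83 35; tag = H(be c0 5c 5c 5c 83 35) = ab9f ← matches

3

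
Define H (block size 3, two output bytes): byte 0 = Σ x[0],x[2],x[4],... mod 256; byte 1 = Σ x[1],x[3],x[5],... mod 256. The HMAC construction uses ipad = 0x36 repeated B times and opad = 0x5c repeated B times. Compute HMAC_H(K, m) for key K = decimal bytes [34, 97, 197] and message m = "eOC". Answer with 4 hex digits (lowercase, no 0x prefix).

1693

Key decimal bytes [34, 97, 197] = 22 61 c5 is exactly B = 3 bytes: K' = 22 61 c5.
K' ⊕ ipad = 14 57 f3.  K' ⊕ opad = 7e 3d 99.
Inner input = (K'⊕ipad) ∥ m = 14 57 f3 ∥ 65 4f 43.
Inner hash: even-index sum = 342 mod 256 = 86; odd-index sum = 255 mod 256 = 255 → 56 ff.
Outer input = (K'⊕opad) ∥ inner = 7e 3d 99 ∥ 56 ff.
Outer hash (tag): even-index sum = 534 mod 256 = 22; odd-index sum = 147 mod 256 = 147 → 16 93.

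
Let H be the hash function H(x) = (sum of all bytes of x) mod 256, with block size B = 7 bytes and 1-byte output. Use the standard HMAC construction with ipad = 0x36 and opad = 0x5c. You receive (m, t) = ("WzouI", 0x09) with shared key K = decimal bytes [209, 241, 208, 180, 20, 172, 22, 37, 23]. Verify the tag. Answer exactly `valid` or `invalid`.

invalid

Key decimal bytes [209, 241, 208, 180, 20, 172, 22, 37, 23] = d1 f1 d0 b4 14 ac 16 25 17 is 9 bytes > B = 7, so hash it first: H(key) = 58, then zero-pad to 7 bytes: K' = 58 00 00 00 00 00 00.
K' ⊕ ipad = 6e 36 36 36 36 36 36; K' ⊕ opad = 04 5c 5c 5c 5c 5c 5c.
Inner hash: sum = 110+54+54+54+54+54+54+87+122+111+117+73 = 944; mod 256 = 176 → b0.
Outer hash (recomputed tag): sum = 4+92+92+92+92+92+92+176 = 732; mod 256 = 220 → dc.
Recomputed tag = dc; claimed = 09 → mismatch.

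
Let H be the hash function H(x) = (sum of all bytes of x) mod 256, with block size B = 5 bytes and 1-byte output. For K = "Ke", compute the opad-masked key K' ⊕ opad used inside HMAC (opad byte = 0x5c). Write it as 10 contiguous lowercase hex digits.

Key "Ke" = 4b 65 is 2 bytes ≤ B = 5; zero-pad to 5 bytes: K' = 4b 65 00 00 00.
XOR each byte with 0x5c: 4b⊕5c=17, 65⊕5c=39, 00⊕5c=5c, 00⊕5c=5c, 00⊕5c=5c.

17395c5c5c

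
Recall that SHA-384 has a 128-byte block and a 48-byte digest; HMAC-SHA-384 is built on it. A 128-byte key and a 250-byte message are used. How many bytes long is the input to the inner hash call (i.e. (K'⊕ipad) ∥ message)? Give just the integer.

378

Key is 128 ≤ 128 bytes, zero-padded: |K'| = 128.
Inner input = (K'⊕ipad) ∥ m → 128 + 250 = 378 bytes.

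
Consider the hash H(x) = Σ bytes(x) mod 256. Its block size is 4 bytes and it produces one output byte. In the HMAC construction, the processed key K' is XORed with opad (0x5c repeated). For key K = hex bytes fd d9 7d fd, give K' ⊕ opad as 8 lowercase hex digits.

a18521a1

Key hex bytes fd d9 7d fd is exactly B = 4 bytes: K' = fd d9 7d fd.
XOR each byte with 0x5c: fd⊕5c=a1, d9⊕5c=85, 7d⊕5c=21, fd⊕5c=a1.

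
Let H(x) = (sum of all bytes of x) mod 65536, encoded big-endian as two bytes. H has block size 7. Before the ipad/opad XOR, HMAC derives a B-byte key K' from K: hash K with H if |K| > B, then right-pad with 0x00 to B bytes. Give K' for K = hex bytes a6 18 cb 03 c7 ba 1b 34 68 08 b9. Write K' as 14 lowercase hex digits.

|K| = 11 > B = 7, so first hash the key.
H(K): sum = 166+24+203+3+199+186+27+52+104+8+185 = 1157 → 04 85.
Zero-pad H(K) = 04 85 to 7 bytes: K' = 04 85 00 00 00 00 00.

04850000000000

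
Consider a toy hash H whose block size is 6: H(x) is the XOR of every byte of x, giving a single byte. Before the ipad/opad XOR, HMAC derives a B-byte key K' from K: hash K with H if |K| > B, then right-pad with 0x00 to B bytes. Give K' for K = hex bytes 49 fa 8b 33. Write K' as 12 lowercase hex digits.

Key hex bytes 49 fa 8b 33 is 4 bytes ≤ B = 6; zero-pad to 6 bytes: K' = 49 fa 8b 33 00 00.

49fa8b330000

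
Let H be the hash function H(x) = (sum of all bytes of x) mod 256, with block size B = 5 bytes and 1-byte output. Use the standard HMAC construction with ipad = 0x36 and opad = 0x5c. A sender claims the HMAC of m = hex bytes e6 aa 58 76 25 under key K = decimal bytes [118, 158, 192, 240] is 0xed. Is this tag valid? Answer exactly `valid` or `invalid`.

valid

Key decimal bytes [118, 158, 192, 240] = 76 9e c0 f0 is 4 bytes ≤ B = 5; zero-pad to 5 bytes: K' = 76 9e c0 f0 00.
K' ⊕ ipad = 40 a8 f6 c6 36; K' ⊕ opad = 2a c2 9c ac 5c.
Inner hash: sum = 64+168+246+198+54+230+170+88+118+37 = 1373; mod 256 = 93 → 5d.
Outer hash (recomputed tag): sum = 42+194+156+172+92+93 = 749; mod 256 = 237 → ed.
Recomputed tag = ed; claimed = ed → match.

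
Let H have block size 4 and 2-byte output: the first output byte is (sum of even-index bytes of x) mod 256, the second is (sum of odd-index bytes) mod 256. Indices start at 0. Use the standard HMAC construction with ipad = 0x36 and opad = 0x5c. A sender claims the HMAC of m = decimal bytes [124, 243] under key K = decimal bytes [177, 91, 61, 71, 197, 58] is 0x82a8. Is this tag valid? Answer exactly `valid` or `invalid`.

invalid

Key decimal bytes [177, 91, 61, 71, 197, 58] = b1 5b 3d 47 c5 3a is 6 bytes > B = 4, so hash it first: H(key) = b3 dc, then zero-pad to 4 bytes: K' = b3 dc 00 00.
K' ⊕ ipad = 85 ea 36 36; K' ⊕ opad = ef 80 5c 5c.
Inner hash: even-index sum = 311 mod 256 = 55; odd-index sum = 531 mod 256 = 19 → 37 13.
Outer hash (recomputed tag): even-index sum = 386 mod 256 = 130; odd-index sum = 239 mod 256 = 239 → 82 ef.
Recomputed tag = 82ef; claimed = 82a8 → mismatch.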